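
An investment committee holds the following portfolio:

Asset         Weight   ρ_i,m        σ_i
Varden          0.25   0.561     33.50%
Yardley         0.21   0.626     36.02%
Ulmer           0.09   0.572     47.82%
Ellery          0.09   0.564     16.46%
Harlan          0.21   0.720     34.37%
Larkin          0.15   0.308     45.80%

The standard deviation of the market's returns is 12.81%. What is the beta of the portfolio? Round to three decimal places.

1.565

β_Varden = 0.561 × 33.50% / 12.81% = 1.4671
β_Yardley = 0.626 × 36.02% / 12.81% = 1.7602
β_Ulmer = 0.572 × 47.82% / 12.81% = 2.1353
β_Ellery = 0.564 × 16.46% / 12.81% = 0.7247
β_Harlan = 0.720 × 34.37% / 12.81% = 1.9318
β_Larkin = 0.308 × 45.80% / 12.81% = 1.1012
β_P = Σ w_i β_i = 0.25×1.4671 + 0.21×1.7602 + 0.09×2.1353 + 0.09×0.7247 + 0.21×1.9318 + 0.15×1.1012 = 1.5647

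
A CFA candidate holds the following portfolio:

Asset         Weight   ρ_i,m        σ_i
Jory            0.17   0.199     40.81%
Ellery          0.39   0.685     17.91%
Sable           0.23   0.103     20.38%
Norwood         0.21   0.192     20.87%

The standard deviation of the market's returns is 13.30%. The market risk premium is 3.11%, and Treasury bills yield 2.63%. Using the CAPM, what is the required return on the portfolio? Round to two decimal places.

4.38%

β_Jory = 0.199 × 40.81% / 13.30% = 0.6106
β_Ellery = 0.685 × 17.91% / 13.30% = 0.9224
β_Sable = 0.103 × 20.38% / 13.30% = 0.1578
β_Norwood = 0.192 × 20.87% / 13.30% = 0.3013
β_P = Σ w_i β_i = 0.17×0.6106 + 0.39×0.9224 + 0.23×0.1578 + 0.21×0.3013 = 0.5631
E(R_P) = R_f + β_P × MRP = 2.63% + 0.5631 × 3.11% = 4.38%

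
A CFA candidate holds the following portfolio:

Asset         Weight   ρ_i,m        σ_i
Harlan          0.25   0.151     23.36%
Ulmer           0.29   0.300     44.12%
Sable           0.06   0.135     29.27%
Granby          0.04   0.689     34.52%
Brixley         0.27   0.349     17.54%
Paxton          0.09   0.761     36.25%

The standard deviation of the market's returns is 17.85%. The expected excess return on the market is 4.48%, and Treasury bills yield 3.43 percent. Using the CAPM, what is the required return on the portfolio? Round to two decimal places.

β_Harlan = 0.151 × 23.36% / 17.85% = 0.1976
β_Ulmer = 0.300 × 44.12% / 17.85% = 0.7415
β_Sable = 0.135 × 29.27% / 17.85% = 0.2214
β_Granby = 0.689 × 34.52% / 17.85% = 1.3325
β_Brixley = 0.349 × 17.54% / 17.85% = 0.3429
β_Paxton = 0.761 × 36.25% / 17.85% = 1.5454
β_P = Σ w_i β_i = 0.25×0.1976 + 0.29×0.7415 + 0.06×0.2214 + 0.04×1.3325 + 0.27×0.3429 + 0.09×1.5454 = 0.5627
E(R_P) = R_f + β_P × MRP = 3.43% + 0.5627 × 4.48% = 5.95%

5.95%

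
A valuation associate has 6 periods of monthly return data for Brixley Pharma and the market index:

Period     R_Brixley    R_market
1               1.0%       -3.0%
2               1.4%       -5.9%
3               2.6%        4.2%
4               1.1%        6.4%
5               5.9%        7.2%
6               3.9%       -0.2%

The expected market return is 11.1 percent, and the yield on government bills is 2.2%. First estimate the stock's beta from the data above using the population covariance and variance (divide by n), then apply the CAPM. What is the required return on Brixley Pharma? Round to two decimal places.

Mean R_i = (1.0 + 1.4 + 2.6 + 1.1 + 5.9 + 3.9) / 6 = 2.6500%
Mean R_m = (-3.0 − 5.9 + 4.2 + 6.4 + 7.2 − 0.2) / 6 = 1.4500%
Σ(R_i − R̄_i)(R_m − R̄_m) = 25.3450  ⇒  Cov = 25.3450 / 6 = 4.2242
Σ(R_m − R̄_m)² = 141.6750  ⇒  Var(R_m) = 141.6750 / 6 = 23.6125
β = Cov / Var(R_m) = 4.2242 / 23.6125 = 0.1789
MRP = 11.1% − 2.2% = 8.90%
E(R) = R_f + β × MRP = 2.2% + 0.1789 × 8.9% = 3.79%

3.79%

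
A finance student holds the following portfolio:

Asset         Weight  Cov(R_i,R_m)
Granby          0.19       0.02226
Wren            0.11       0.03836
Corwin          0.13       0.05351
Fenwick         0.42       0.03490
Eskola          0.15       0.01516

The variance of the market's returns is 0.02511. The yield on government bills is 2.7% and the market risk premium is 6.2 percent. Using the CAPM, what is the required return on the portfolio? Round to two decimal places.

β_Granby = 0.02226 / 0.02511 = 0.8865
β_Wren = 0.03836 / 0.02511 = 1.5277
β_Corwin = 0.05351 / 0.02511 = 2.1310
β_Fenwick = 0.03490 / 0.02511 = 1.3899
β_Eskola = 0.01516 / 0.02511 = 0.6037
β_P = Σ w_i β_i = 0.19×0.8865 + 0.11×1.5277 + 0.13×2.1310 + 0.42×1.3899 + 0.15×0.6037 = 1.2878
E(R_P) = R_f + β_P × MRP = 2.7% + 1.2878 × 6.2% = 10.68%

10.68%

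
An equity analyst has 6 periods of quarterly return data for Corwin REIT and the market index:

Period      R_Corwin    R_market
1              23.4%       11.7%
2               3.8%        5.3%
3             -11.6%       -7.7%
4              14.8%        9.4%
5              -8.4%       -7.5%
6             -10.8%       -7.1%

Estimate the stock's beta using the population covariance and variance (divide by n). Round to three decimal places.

Mean R_i = (23.4 + 3.8 − 11.6 + 14.8 − 8.4 − 10.8) / 6 = 1.8667%
Mean R_m = (11.7 + 5.3 − 7.7 + 9.4 − 7.5 − 7.1) / 6 = 0.6833%
Σ(R_i − R̄_i)(R_m − R̄_m) = 654.3867  ⇒  Cov = 654.3867 / 6 = 109.0645
Σ(R_m − R̄_m)² = 416.4883  ⇒  Var(R_m) = 416.4883 / 6 = 69.4147
β = Cov / Var(R_m) = 109.0645 / 69.4147 = 1.5712

1.571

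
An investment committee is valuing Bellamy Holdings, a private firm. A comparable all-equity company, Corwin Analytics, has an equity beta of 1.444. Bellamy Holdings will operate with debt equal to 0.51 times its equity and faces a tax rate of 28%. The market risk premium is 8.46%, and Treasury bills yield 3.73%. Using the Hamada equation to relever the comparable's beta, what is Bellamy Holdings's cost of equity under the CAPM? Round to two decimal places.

β_L = β_U × [1 + (1 − t)(D/E)] = 1.444 × [1 + (1 − 0.28) × 0.51]
    = 1.444 × [1 + 0.72 × 0.51] = 1.444 × 1.3672 = 1.9742
E(R) = R_f + β_L × MRP = 3.73% + 1.9742 × 8.46% = 20.43%

20.43%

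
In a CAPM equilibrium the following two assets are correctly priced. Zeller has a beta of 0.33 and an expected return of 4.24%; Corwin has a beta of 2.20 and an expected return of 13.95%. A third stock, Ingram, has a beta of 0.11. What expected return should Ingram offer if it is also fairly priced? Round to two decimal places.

MRP (SML slope) = (13.95% − 4.24%) / (2.20 − 0.33) = 9.71% / 1.87 = 5.1925%
R_f (intercept) = 4.24% − 0.33 × 5.1925% = 2.5265%
E(R_Ingram) = R_f + β × MRP = 2.5265% + 0.11 × 5.1925% = 3.10%

3.10%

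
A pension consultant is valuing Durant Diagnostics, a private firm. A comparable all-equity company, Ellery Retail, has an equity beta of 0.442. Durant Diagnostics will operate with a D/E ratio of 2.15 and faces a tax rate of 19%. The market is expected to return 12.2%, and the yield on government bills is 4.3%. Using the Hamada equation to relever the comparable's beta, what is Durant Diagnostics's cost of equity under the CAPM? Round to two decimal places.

β_L = β_U × [1 + (1 − t)(D/E)] = 0.442 × [1 + (1 − 0.19) × 2.15]
    = 0.442 × [1 + 0.81 × 2.15] = 0.442 × 2.7415 = 1.2117
MRP = 12.2% − 4.3% = 7.90%
E(R) = R_f + β_L × MRP = 4.3% + 1.2117 × 7.9% = 13.87%

13.87%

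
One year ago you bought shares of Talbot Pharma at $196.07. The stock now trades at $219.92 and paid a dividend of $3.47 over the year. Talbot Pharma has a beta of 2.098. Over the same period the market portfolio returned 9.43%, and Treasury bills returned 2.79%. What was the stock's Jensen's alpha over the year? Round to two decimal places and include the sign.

Realised HPR = (P1 + D1 − P0) / P0 = (219.92 + 3.47 − 196.07) / 196.07 = 27.32 / 196.07 = 13.9338%
MRP = 9.43% − 2.79% = 6.64%
CAPM required = R_f + β·MRP = 2.79% + 2.098 × 6.64% = 16.72072%
α = realised − required = 13.9338% − 16.72072% = -2.79%

-2.79%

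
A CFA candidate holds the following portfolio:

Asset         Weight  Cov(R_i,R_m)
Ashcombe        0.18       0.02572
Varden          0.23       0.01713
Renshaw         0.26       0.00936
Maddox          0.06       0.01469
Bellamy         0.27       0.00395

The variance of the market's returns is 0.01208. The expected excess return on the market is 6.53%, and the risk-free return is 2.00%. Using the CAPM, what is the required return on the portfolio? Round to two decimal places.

β_Ashcombe = 0.02572 / 0.01208 = 2.1291
β_Varden = 0.01713 / 0.01208 = 1.4180
β_Renshaw = 0.00936 / 0.01208 = 0.7748
β_Maddox = 0.01469 / 0.01208 = 1.2161
β_Bellamy = 0.00395 / 0.01208 = 0.3270
β_P = Σ w_i β_i = 0.18×2.1291 + 0.23×1.4180 + 0.26×0.7748 + 0.06×1.2161 + 0.27×0.3270 = 1.0721
E(R_P) = R_f + β_P × MRP = 2.00% + 1.0721 × 6.53% = 9.00%

9.00%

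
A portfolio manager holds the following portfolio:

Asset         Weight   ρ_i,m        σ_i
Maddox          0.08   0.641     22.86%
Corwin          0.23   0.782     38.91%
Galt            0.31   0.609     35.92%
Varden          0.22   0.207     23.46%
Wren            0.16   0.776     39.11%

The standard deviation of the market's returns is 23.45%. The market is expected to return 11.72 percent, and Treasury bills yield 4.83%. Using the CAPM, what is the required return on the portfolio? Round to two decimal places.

β_Maddox = 0.641 × 22.86% / 23.45% = 0.6249
β_Corwin = 0.782 × 38.91% / 23.45% = 1.2976
β_Galt = 0.609 × 35.92% / 23.45% = 0.9328
β_Varden = 0.207 × 23.46% / 23.45% = 0.2071
β_Wren = 0.776 × 39.11% / 23.45% = 1.2942
β_P = Σ w_i β_i = 0.08×0.6249 + 0.23×1.2976 + 0.31×0.9328 + 0.22×0.2071 + 0.16×1.2942 = 0.8902
MRP = 11.72% − 4.83% = 6.89%
E(R_P) = R_f + β_P × MRP = 4.83% + 0.8902 × 6.89% = 10.96%

10.96%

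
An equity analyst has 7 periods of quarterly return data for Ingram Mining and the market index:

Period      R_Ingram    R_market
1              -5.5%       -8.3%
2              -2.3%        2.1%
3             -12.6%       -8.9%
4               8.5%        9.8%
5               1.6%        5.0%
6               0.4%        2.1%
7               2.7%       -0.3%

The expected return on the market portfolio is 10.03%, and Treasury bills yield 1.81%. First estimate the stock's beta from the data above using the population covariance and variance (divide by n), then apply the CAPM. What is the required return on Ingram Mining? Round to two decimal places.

9.09%

Mean R_i = (-5.5 − 2.3 − 12.6 + 8.5 + 1.6 + 0.4 + 2.7) / 7 = -1.0286%
Mean R_m = (-8.3 + 2.1 − 8.9 + 9.8 + 5.0 + 2.1 − 0.3) / 7 = 0.2143%
Σ(R_i − R̄_i)(R_m − R̄_m) = 245.8329  ⇒  Cov = 245.8329 / 7 = 35.1190
Σ(R_m − R̄_m)² = 277.7286  ⇒  Var(R_m) = 277.7286 / 7 = 39.6755
β = Cov / Var(R_m) = 35.1190 / 39.6755 = 0.8852
MRP = 10.03% − 1.81% = 8.22%
E(R) = R_f + β × MRP = 1.81% + 0.8852 × 8.22% = 9.09%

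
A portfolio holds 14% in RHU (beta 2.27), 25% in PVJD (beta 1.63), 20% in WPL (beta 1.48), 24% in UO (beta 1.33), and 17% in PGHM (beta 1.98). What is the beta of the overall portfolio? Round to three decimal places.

1.677

β_P = Σ w_i β_i = 0.14×2.27 + 0.25×1.63 + 0.20×1.48 + 0.24×1.33 + 0.17×1.98 = 1.6771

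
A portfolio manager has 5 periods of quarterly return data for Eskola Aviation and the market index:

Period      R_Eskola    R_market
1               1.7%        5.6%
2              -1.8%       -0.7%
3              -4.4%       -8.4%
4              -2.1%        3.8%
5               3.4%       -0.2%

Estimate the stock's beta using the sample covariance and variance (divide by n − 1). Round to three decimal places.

Mean R_i = (1.7 − 1.8 − 4.4 − 2.1 + 3.4) / 5 = -0.6400%
Mean R_m = (5.6 − 0.7 − 8.4 + 3.8 − 0.2) / 5 = 0.0200%
Σ(R_i − R̄_i)(R_m − R̄_m) = 39.1440  ⇒  Cov = 39.1440 / 4 = 9.7860
Σ(R_m − R̄_m)² = 116.8880  ⇒  Var(R_m) = 116.8880 / 4 = 29.2220
β = Cov / Var(R_m) = 9.7860 / 29.2220 = 0.3349

0.335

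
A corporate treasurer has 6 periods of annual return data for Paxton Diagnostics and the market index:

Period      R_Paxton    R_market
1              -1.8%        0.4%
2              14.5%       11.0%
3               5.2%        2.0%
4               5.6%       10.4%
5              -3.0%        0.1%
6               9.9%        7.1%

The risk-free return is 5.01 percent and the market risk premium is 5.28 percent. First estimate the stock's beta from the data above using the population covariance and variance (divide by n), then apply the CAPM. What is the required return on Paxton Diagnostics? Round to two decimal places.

Mean R_i = (-1.8 + 14.5 + 5.2 + 5.6 − 3.0 + 9.9) / 6 = 5.0667%
Mean R_m = (0.4 + 11.0 + 2.0 + 10.4 + 0.1 + 7.1) / 6 = 5.1667%
Σ(R_i − R̄_i)(R_m − R̄_m) = 140.3433  ⇒  Cov = 140.3433 / 6 = 23.3906
Σ(R_m − R̄_m)² = 123.5733  ⇒  Var(R_m) = 123.5733 / 6 = 20.5956
β = Cov / Var(R_m) = 23.3906 / 20.5956 = 1.1357
E(R) = R_f + β × MRP = 5.01% + 1.1357 × 5.28% = 11.01%

11.01%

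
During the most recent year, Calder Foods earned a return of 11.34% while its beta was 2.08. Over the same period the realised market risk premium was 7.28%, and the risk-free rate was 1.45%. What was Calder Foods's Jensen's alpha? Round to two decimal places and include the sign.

-5.25%

CAPM benchmark = R_f + β(R_m − R_f) = 1.45% + 2.08 × 7.28% = 16.5924%
α = actual − benchmark = 11.34% − 16.5924% = -5.25%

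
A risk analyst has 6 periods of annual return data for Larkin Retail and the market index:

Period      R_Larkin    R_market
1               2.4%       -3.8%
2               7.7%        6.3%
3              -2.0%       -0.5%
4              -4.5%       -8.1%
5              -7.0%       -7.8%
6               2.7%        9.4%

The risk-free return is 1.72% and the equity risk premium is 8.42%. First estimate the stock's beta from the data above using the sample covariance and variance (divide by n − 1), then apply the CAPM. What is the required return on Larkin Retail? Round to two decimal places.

6.67%

Mean R_i = (2.4 + 7.7 − 2.0 − 4.5 − 7.0 + 2.7) / 6 = -0.1167%
Mean R_m = (-3.8 + 6.3 − 0.5 − 8.1 − 7.8 + 9.4) / 6 = -0.7500%
Σ(R_i − R̄_i)(R_m − R̄_m) = 156.2950  ⇒  Cov = 156.2950 / 5 = 31.2590
Σ(R_m − R̄_m)² = 265.8150  ⇒  Var(R_m) = 265.8150 / 5 = 53.1630
β = Cov / Var(R_m) = 31.2590 / 53.1630 = 0.5880
E(R) = R_f + β × MRP = 1.72% + 0.5880 × 8.42% = 6.67%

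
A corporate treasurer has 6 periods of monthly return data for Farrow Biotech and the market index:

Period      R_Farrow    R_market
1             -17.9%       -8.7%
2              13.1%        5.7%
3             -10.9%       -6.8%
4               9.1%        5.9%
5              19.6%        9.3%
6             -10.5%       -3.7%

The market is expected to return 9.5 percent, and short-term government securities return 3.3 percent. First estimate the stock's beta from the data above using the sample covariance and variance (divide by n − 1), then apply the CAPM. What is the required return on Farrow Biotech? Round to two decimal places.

Mean R_i = (-17.9 + 13.1 − 10.9 + 9.1 + 19.6 − 10.5) / 6 = 0.4167%
Mean R_m = (-8.7 + 5.7 − 6.8 + 5.9 + 9.3 − 3.7) / 6 = 0.2833%
Σ(R_i − R̄_i)(R_m − R̄_m) = 578.6317  ⇒  Cov = 578.6317 / 5 = 115.7263
Σ(R_m − R̄_m)² = 288.9283  ⇒  Var(R_m) = 288.9283 / 5 = 57.7857
β = Cov / Var(R_m) = 115.7263 / 57.7857 = 2.0027
MRP = 9.5% − 3.3% = 6.20%
E(R) = R_f + β × MRP = 3.3% + 2.0027 × 6.2% = 15.72%

15.72%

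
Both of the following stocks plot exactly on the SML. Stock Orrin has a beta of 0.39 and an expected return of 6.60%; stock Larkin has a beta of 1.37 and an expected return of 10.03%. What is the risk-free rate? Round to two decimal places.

Both satisfy E(R) = R_f + β·MRP, so the slope of the SML is
MRP = (10.03% − 6.60%) / (1.37 − 0.39) = 3.43% / 0.98 = 3.5000%
R_f = E(R_Orrin) − β_Orrin·MRP = 6.60% − 0.39 × 3.5000% = 5.2350%

5.24%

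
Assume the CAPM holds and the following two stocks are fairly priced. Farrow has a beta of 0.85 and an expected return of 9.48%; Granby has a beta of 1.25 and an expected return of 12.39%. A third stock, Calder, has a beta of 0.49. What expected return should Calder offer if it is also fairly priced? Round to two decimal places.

MRP (SML slope) = (12.39% − 9.48%) / (1.25 − 0.85) = 2.91% / 0.40 = 7.2750%
R_f (intercept) = 9.48% − 0.85 × 7.2750% = 3.2963%
E(R_Calder) = R_f + β × MRP = 3.2963% + 0.49 × 7.2750% = 6.86%

6.86%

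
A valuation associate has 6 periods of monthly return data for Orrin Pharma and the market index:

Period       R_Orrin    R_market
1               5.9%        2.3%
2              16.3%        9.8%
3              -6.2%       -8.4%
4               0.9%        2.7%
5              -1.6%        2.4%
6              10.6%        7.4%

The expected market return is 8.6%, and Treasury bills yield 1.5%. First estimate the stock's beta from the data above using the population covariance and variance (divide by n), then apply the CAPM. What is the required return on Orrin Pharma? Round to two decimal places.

Mean R_i = (5.9 + 16.3 − 6.2 + 0.9 − 1.6 + 10.6) / 6 = 4.3167%
Mean R_m = (2.3 + 9.8 − 8.4 + 2.7 + 2.4 + 7.4) / 6 = 2.7000%
Σ(R_i − R̄_i)(R_m − R̄_m) = 232.4900  ⇒  Cov = 232.4900 / 6 = 38.7483
Σ(R_m − R̄_m)² = 195.9600  ⇒  Var(R_m) = 195.9600 / 6 = 32.6600
β = Cov / Var(R_m) = 38.7483 / 32.6600 = 1.1864
MRP = 8.6% − 1.5% = 7.10%
E(R) = R_f + β × MRP = 1.5% + 1.1864 × 7.1% = 9.92%

9.92%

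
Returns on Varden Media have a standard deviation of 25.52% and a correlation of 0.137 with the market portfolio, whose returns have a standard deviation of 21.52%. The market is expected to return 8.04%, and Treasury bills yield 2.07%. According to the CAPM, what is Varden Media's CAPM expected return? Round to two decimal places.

3.04%

β = ρ × σ_i / σ_m = 0.137 × 25.52% / 21.52% = 0.1625
MRP = 8.04% − 2.07% = 5.97%
E(R) = 2.07% + 0.1625 × 5.97% = 3.04%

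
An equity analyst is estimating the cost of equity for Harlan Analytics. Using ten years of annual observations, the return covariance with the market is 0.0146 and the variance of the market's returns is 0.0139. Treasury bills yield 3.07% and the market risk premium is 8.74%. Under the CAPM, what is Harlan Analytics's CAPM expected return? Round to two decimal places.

β = Cov(R_i, R_m) / Var(R_m) = 0.0146 / 0.0139 = 1.0504
E(R) = R_f + β × MRP = 3.07% + 1.0504 × 8.74% = 12.25%

12.25%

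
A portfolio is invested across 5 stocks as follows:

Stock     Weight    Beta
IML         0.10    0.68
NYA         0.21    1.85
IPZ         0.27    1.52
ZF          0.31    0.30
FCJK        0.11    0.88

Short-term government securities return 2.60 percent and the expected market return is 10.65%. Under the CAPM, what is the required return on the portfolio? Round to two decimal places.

β_P = Σ w_i β_i = 0.10×0.68 + 0.21×1.85 + 0.27×1.52 + 0.31×0.30 + 0.11×0.88 = 1.0567
MRP = 10.65% − 2.60% = 8.05%
E(R_P) = R_f + β_P × MRP = 2.60% + 1.0567 × 8.05% = 11.11%

11.11%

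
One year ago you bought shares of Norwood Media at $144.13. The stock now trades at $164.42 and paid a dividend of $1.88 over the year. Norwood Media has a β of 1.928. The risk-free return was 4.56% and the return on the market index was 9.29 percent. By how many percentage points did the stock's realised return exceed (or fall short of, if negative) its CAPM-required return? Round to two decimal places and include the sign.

Realised HPR = (P1 + D1 − P0) / P0 = (164.42 + 1.88 − 144.13) / 144.13 = 22.17 / 144.13 = 15.3819%
MRP = 9.29% − 4.56% = 4.73%
CAPM required = R_f + β·MRP = 4.56% + 1.928 × 4.73% = 13.67944%
α = realised − required = 15.3819% − 13.67944% = +1.70%

+1.70%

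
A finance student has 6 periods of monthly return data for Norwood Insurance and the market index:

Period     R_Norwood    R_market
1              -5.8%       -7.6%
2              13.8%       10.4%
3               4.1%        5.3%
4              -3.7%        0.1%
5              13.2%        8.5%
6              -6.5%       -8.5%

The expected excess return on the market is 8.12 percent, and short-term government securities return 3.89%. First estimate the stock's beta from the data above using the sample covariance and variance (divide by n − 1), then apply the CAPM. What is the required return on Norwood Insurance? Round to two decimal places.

Mean R_i = (-5.8 + 13.8 + 4.1 − 3.7 + 13.2 − 6.5) / 6 = 2.5167%
Mean R_m = (-7.6 + 10.4 + 5.3 + 0.1 + 8.5 − 8.5) / 6 = 1.3667%
Σ(R_i − R̄_i)(R_m − R̄_m) = 355.7733  ⇒  Cov = 355.7733 / 5 = 71.1547
Σ(R_m − R̄_m)² = 327.3133  ⇒  Var(R_m) = 327.3133 / 5 = 65.4627
β = Cov / Var(R_m) = 71.1547 / 65.4627 = 1.0870
E(R) = R_f + β × MRP = 3.89% + 1.0870 × 8.12% = 12.72%

12.72%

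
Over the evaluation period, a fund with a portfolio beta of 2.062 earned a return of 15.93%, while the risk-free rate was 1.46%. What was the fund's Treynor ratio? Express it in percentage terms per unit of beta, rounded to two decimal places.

7.02%

Treynor = (R_P − R_f) / β_P = (15.93% − 1.46%) / 2.0620 = 14.47% / 2.0620 = 7.02%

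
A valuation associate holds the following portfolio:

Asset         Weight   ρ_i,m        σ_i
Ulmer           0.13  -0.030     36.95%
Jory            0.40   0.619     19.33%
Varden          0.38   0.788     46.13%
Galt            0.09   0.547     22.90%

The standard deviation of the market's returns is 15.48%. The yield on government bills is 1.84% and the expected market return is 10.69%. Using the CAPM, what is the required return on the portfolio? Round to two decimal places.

β_Ulmer = -0.030 × 36.95% / 15.48% = -0.0716
β_Jory = 0.619 × 19.33% / 15.48% = 0.7730
β_Varden = 0.788 × 46.13% / 15.48% = 2.3482
β_Galt = 0.547 × 22.90% / 15.48% = 0.8092
β_P = Σ w_i β_i = 0.13×-0.0716 + 0.40×0.7730 + 0.38×2.3482 + 0.09×0.8092 = 1.2650
MRP = 10.69% − 1.84% = 8.85%
E(R_P) = R_f + β_P × MRP = 1.84% + 1.2650 × 8.85% = 13.04%

13.04%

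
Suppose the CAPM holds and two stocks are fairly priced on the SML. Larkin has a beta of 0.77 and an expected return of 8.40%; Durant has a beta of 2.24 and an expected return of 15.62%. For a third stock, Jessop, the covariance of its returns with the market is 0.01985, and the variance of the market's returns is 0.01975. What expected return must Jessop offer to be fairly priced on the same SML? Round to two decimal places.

9.55%

MRP = (15.62% − 8.40%) / (2.24 − 0.77) = 4.9116%
R_f = 8.40% − 0.77 × 4.9116% = 4.6181%
β_Jessop = Cov / Var(R_m) = 0.01985 / 0.01975 = 1.0051
E(R_Jessop) = R_f + β × MRP = 4.6181% + 1.0051 × 4.9116% = 9.55%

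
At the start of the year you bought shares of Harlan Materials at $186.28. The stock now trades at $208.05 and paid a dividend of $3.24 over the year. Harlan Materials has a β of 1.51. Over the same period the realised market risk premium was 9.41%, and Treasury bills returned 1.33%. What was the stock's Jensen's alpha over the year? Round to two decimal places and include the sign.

Realised HPR = (P1 + D1 − P0) / P0 = (208.05 + 3.24 − 186.28) / 186.28 = 25.01 / 186.28 = 13.4260%
CAPM required = R_f + β·MRP = 1.33% + 1.51 × 9.41% = 15.5391%
α = realised − required = 13.4260% − 15.5391% = -2.11%

-2.11%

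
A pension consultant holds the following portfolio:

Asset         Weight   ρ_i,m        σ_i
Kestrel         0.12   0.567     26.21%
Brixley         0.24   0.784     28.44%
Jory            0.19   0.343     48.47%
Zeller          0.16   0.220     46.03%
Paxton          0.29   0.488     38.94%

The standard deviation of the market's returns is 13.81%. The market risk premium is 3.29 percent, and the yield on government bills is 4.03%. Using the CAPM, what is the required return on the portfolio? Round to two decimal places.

β_Kestrel = 0.567 × 26.21% / 13.81% = 1.0761
β_Brixley = 0.784 × 28.44% / 13.81% = 1.6146
β_Jory = 0.343 × 48.47% / 13.81% = 1.2039
β_Zeller = 0.220 × 46.03% / 13.81% = 0.7333
β_Paxton = 0.488 × 38.94% / 13.81% = 1.3760
β_P = Σ w_i β_i = 0.12×1.0761 + 0.24×1.6146 + 0.19×1.2039 + 0.16×0.7333 + 0.29×1.3760 = 1.2617
E(R_P) = R_f + β_P × MRP = 4.03% + 1.2617 × 3.29% = 8.18%

8.18%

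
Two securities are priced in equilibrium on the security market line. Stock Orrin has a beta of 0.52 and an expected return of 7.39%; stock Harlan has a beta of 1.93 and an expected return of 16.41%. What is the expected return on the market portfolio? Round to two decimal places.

Both satisfy E(R) = R_f + β·MRP, so the slope of the SML is
MRP = (16.41% − 7.39%) / (1.93 − 0.52) = 9.02% / 1.41 = 6.3972%
R_f = E(R_Orrin) − β_Orrin·MRP = 7.39% − 0.52 × 6.3972% = 4.0635%
E(R_m) = R_f + MRP = 4.0635% + 6.3972% = 10.46%

10.46%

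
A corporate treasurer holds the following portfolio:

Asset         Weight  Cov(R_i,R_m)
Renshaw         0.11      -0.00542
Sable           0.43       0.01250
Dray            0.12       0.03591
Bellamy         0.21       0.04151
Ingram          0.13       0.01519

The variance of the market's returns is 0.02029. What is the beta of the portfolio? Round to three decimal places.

β_Renshaw = -0.00542 / 0.02029 = -0.2671
β_Sable = 0.01250 / 0.02029 = 0.6161
β_Dray = 0.03591 / 0.02029 = 1.7698
β_Bellamy = 0.04151 / 0.02029 = 2.0458
β_Ingram = 0.01519 / 0.02029 = 0.7486
β_P = Σ w_i β_i = 0.11×-0.2671 + 0.43×0.6161 + 0.12×1.7698 + 0.21×2.0458 + 0.13×0.7486 = 0.9749

0.975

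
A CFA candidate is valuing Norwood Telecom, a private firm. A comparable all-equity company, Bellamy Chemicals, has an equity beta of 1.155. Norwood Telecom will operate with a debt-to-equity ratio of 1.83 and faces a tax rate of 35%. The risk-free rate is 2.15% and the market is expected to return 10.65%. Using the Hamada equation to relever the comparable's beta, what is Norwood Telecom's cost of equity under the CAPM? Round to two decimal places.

β_L = β_U × [1 + (1 − t)(D/E)] = 1.155 × [1 + (1 − 0.35) × 1.83]
    = 1.155 × [1 + 0.65 × 1.83] = 1.155 × 2.1895 = 2.5289
MRP = 10.65% − 2.15% = 8.50%
E(R) = R_f + β_L × MRP = 2.15% + 2.5289 × 8.50% = 23.65%

23.65%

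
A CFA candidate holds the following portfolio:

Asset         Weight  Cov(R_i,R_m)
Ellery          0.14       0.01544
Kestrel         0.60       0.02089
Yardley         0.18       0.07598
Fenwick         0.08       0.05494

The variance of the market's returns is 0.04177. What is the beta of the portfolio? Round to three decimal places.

β_Ellery = 0.01544 / 0.04177 = 0.3696
β_Kestrel = 0.02089 / 0.04177 = 0.5001
β_Yardley = 0.07598 / 0.04177 = 1.8190
β_Fenwick = 0.05494 / 0.04177 = 1.3153
β_P = Σ w_i β_i = 0.14×0.3696 + 0.60×0.5001 + 0.18×1.8190 + 0.08×1.3153 = 0.7844

0.784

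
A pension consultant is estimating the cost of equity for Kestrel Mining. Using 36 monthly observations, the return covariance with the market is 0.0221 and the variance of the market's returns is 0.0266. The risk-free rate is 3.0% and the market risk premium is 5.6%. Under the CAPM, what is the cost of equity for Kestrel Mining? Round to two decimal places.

7.65%

β = Cov(R_i, R_m) / Var(R_m) = 0.0221 / 0.0266 = 0.8308
E(R) = R_f + β × MRP = 3.0% + 0.8308 × 5.6% = 7.65%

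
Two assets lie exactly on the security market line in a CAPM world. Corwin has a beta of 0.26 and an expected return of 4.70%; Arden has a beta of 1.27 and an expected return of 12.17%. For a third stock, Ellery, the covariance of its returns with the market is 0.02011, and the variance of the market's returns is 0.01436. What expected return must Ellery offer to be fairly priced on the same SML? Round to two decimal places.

MRP = (12.17% − 4.70%) / (1.27 − 0.26) = 7.3960%
R_f = 4.70% − 0.26 × 7.3960% = 2.7770%
β_Ellery = Cov / Var(R_m) = 0.02011 / 0.01436 = 1.4004
E(R_Ellery) = R_f + β × MRP = 2.7770% + 1.4004 × 7.3960% = 13.13%

13.13%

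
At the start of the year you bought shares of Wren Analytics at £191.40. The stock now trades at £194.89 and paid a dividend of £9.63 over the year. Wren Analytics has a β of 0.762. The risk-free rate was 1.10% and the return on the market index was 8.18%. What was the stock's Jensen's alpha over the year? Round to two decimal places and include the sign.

+0.36%

Realised HPR = (P1 + D1 − P0) / P0 = (194.89 + 9.63 − 191.40) / 191.40 = 13.12 / 191.40 = 6.8548%
MRP = 8.18% − 1.10% = 7.08%
CAPM required = R_f + β·MRP = 1.10% + 0.762 × 7.08% = 6.49496%
α = realised − required = 6.8548% − 6.49496% = +0.36%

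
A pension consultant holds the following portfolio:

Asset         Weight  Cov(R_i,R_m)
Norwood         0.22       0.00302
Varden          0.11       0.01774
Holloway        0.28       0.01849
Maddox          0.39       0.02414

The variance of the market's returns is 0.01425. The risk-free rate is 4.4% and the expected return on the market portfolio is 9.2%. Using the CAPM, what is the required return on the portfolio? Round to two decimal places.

10.20%

β_Norwood = 0.00302 / 0.01425 = 0.2119
β_Varden = 0.01774 / 0.01425 = 1.2449
β_Holloway = 0.01849 / 0.01425 = 1.2975
β_Maddox = 0.02414 / 0.01425 = 1.6940
β_P = Σ w_i β_i = 0.22×0.2119 + 0.11×1.2449 + 0.28×1.2975 + 0.39×1.6940 = 1.2075
MRP = 9.2% − 4.4% = 4.80%
E(R_P) = R_f + β_P × MRP = 4.4% + 1.2075 × 4.8% = 10.20%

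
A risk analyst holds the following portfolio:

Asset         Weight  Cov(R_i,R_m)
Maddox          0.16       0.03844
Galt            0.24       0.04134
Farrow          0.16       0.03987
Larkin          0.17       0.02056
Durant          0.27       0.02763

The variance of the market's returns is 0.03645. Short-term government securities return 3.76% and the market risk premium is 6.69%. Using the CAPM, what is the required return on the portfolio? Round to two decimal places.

9.89%

β_Maddox = 0.03844 / 0.03645 = 1.0546
β_Galt = 0.04134 / 0.03645 = 1.1342
β_Farrow = 0.03987 / 0.03645 = 1.0938
β_Larkin = 0.02056 / 0.03645 = 0.5641
β_Durant = 0.02763 / 0.03645 = 0.7580
β_P = Σ w_i β_i = 0.16×1.0546 + 0.24×1.1342 + 0.16×1.0938 + 0.17×0.5641 + 0.27×0.7580 = 0.9165
E(R_P) = R_f + β_P × MRP = 3.76% + 0.9165 × 6.69% = 9.89%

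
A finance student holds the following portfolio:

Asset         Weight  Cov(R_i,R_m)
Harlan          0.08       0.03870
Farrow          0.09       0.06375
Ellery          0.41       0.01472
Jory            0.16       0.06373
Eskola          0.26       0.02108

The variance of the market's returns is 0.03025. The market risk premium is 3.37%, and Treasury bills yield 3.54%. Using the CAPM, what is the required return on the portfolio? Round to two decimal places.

6.94%

β_Harlan = 0.03870 / 0.03025 = 1.2793
β_Farrow = 0.06375 / 0.03025 = 2.1074
β_Ellery = 0.01472 / 0.03025 = 0.4866
β_Jory = 0.06373 / 0.03025 = 2.1068
β_Eskola = 0.02108 / 0.03025 = 0.6969
β_P = Σ w_i β_i = 0.08×1.2793 + 0.09×2.1074 + 0.41×0.4866 + 0.16×2.1068 + 0.26×0.6969 = 1.0098
E(R_P) = R_f + β_P × MRP = 3.54% + 1.0098 × 3.37% = 6.94%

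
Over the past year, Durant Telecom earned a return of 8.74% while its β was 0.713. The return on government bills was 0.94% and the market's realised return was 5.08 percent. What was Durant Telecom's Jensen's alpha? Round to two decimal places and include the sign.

Market excess return = 5.08% − 0.94% = 4.14%
CAPM benchmark = R_f + β(R_m − R_f) = 0.94% + 0.713 × 4.14% = 3.89182%
α = actual − benchmark = 8.74% − 3.89182% = +4.85%

+4.85%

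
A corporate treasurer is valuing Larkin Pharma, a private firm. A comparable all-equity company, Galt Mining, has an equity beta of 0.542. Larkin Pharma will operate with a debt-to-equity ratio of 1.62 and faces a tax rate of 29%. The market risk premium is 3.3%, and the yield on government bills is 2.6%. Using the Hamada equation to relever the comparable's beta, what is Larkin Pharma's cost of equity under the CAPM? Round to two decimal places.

β_L = β_U × [1 + (1 − t)(D/E)] = 0.542 × [1 + (1 − 0.29) × 1.62]
    = 0.542 × [1 + 0.71 × 1.62] = 0.542 × 2.1502 = 1.1654
E(R) = R_f + β_L × MRP = 2.6% + 1.1654 × 3.3% = 6.45%

6.45%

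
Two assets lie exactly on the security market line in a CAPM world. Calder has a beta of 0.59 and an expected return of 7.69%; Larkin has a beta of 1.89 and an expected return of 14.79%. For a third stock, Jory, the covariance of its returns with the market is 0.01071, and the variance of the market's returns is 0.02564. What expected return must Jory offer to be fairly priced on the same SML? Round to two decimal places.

6.75%

MRP = (14.79% − 7.69%) / (1.89 − 0.59) = 5.4615%
R_f = 7.69% − 0.59 × 5.4615% = 4.4677%
β_Jory = Cov / Var(R_m) = 0.01071 / 0.02564 = 0.4177
E(R_Jory) = R_f + β × MRP = 4.4677% + 0.4177 × 5.4615% = 6.75%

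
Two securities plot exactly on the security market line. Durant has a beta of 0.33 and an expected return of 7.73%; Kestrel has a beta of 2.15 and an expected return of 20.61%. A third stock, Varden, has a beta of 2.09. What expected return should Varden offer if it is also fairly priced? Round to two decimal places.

20.19%

MRP (SML slope) = (20.61% − 7.73%) / (2.15 − 0.33) = 12.88% / 1.82 = 7.0769%
R_f (intercept) = 7.73% − 0.33 × 7.0769% = 5.3946%
E(R_Varden) = R_f + β × MRP = 5.3946% + 2.09 × 7.0769% = 20.19%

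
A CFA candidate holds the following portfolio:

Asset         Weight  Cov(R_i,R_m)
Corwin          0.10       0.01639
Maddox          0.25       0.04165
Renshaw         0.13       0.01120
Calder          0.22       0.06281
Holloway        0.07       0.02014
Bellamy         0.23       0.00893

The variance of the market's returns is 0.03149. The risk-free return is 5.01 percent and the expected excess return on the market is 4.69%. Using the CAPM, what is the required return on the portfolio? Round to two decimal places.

β_Corwin = 0.01639 / 0.03149 = 0.5205
β_Maddox = 0.04165 / 0.03149 = 1.3226
β_Renshaw = 0.01120 / 0.03149 = 0.3557
β_Calder = 0.06281 / 0.03149 = 1.9946
β_Holloway = 0.02014 / 0.03149 = 0.6396
β_Bellamy = 0.00893 / 0.03149 = 0.2836
β_P = Σ w_i β_i = 0.10×0.5205 + 0.25×1.3226 + 0.13×0.3557 + 0.22×1.9946 + 0.07×0.6396 + 0.23×0.2836 = 0.9778
E(R_P) = R_f + β_P × MRP = 5.01% + 0.9778 × 4.69% = 9.60%

9.60%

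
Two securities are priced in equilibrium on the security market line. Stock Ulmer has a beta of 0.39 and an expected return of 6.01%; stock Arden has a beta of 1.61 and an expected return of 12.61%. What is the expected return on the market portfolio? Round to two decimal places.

Both satisfy E(R) = R_f + β·MRP, so the slope of the SML is
MRP = (12.61% − 6.01%) / (1.61 − 0.39) = 6.60% / 1.22 = 5.4098%
R_f = E(R_Ulmer) − β_Ulmer·MRP = 6.01% − 0.39 × 5.4098% = 3.9002%
E(R_m) = R_f + MRP = 3.9002% + 5.4098% = 9.31%

9.31%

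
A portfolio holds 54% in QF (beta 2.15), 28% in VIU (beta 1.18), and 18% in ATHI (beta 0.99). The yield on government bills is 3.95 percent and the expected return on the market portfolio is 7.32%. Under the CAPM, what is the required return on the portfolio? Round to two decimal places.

β_P = Σ w_i β_i = 0.54×2.15 + 0.28×1.18 + 0.18×0.99 = 1.6696
MRP = 7.32% − 3.95% = 3.37%
E(R_P) = R_f + β_P × MRP = 3.95% + 1.6696 × 3.37% = 9.58%

9.58%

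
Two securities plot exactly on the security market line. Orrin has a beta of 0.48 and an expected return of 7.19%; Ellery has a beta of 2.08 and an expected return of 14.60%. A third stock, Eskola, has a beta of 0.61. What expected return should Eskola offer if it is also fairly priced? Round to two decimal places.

MRP (SML slope) = (14.60% − 7.19%) / (2.08 − 0.48) = 7.41% / 1.60 = 4.6313%
R_f (intercept) = 7.19% − 0.48 × 4.6313% = 4.9670%
E(R_Eskola) = R_f + β × MRP = 4.9670% + 0.61 × 4.6313% = 7.79%

7.79%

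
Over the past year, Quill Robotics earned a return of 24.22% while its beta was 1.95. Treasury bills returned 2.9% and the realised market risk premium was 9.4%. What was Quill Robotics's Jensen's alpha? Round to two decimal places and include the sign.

+2.99%

CAPM benchmark = R_f + β(R_m − R_f) = 2.9% + 1.95 × 9.4% = 21.2300%
α = actual − benchmark = 24.22% − 21.2300% = +2.99%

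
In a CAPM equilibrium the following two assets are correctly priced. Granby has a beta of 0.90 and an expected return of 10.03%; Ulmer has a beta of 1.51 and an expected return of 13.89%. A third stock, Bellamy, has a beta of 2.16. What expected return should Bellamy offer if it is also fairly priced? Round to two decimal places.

18.00%

MRP (SML slope) = (13.89% − 10.03%) / (1.51 − 0.90) = 3.86% / 0.61 = 6.3279%
R_f (intercept) = 10.03% − 0.90 × 6.3279% = 4.3349%
E(R_Bellamy) = R_f + β × MRP = 4.3349% + 2.16 × 6.3279% = 18.00%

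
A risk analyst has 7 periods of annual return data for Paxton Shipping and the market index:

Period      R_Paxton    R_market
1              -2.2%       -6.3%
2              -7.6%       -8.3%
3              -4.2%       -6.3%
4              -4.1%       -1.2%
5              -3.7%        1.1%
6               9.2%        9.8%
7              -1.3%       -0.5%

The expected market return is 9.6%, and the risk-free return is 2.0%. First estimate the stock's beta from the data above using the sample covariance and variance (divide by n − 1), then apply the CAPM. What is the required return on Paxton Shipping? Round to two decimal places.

Mean R_i = (-2.2 − 7.6 − 4.2 − 4.1 − 3.7 + 9.2 − 1.3) / 7 = -1.9857%
Mean R_m = (-6.3 − 8.3 − 6.3 − 1.2 + 1.1 + 9.8 − 0.5) / 7 = -1.6714%
Σ(R_i − R̄_i)(R_m − R̄_m) = 171.8271  ⇒  Cov = 171.8271 / 6 = 28.6379
Σ(R_m − R̄_m)² = 227.6543  ⇒  Var(R_m) = 227.6543 / 6 = 37.9424
β = Cov / Var(R_m) = 28.6379 / 37.9424 = 0.7548
MRP = 9.6% − 2.0% = 7.60%
E(R) = R_f + β × MRP = 2.0% + 0.7548 × 7.6% = 7.74%

7.74%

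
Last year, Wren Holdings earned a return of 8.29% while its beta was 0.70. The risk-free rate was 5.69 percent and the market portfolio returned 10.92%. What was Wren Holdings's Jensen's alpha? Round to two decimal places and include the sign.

Market excess return = 10.92% − 5.69% = 5.23%
CAPM benchmark = R_f + β(R_m − R_f) = 5.69% + 0.70 × 5.23% = 9.3510%
α = actual − benchmark = 8.29% − 9.3510% = -1.06%

-1.06%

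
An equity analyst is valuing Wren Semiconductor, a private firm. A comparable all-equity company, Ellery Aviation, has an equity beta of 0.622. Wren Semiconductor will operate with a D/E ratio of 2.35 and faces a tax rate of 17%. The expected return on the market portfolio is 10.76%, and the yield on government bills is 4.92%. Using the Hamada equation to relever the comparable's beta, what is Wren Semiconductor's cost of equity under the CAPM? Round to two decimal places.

15.64%

β_L = β_U × [1 + (1 − t)(D/E)] = 0.622 × [1 + (1 − 0.17) × 2.35]
    = 0.622 × [1 + 0.83 × 2.35] = 0.622 × 2.9505 = 1.8352
MRP = 10.76% − 4.92% = 5.84%
E(R) = R_f + β_L × MRP = 4.92% + 1.8352 × 5.84% = 15.64%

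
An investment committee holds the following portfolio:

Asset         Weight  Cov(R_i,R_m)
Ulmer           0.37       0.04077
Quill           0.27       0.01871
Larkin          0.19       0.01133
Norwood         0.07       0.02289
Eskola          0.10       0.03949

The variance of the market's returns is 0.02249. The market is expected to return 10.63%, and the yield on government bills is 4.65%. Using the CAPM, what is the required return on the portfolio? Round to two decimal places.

β_Ulmer = 0.04077 / 0.02249 = 1.8128
β_Quill = 0.01871 / 0.02249 = 0.8319
β_Larkin = 0.01133 / 0.02249 = 0.5038
β_Norwood = 0.02289 / 0.02249 = 1.0178
β_Eskola = 0.03949 / 0.02249 = 1.7559
β_P = Σ w_i β_i = 0.37×1.8128 + 0.27×0.8319 + 0.19×0.5038 + 0.07×1.0178 + 0.10×1.7559 = 1.2379
MRP = 10.63% − 4.65% = 5.98%
E(R_P) = R_f + β_P × MRP = 4.65% + 1.2379 × 5.98% = 12.05%

12.05%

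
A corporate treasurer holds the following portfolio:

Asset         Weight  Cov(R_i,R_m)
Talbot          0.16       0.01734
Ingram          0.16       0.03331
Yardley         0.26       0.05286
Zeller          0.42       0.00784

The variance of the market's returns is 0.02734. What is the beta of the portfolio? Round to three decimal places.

β_Talbot = 0.01734 / 0.02734 = 0.6342
β_Ingram = 0.03331 / 0.02734 = 1.2184
β_Yardley = 0.05286 / 0.02734 = 1.9334
β_Zeller = 0.00784 / 0.02734 = 0.2868
β_P = Σ w_i β_i = 0.16×0.6342 + 0.16×1.2184 + 0.26×1.9334 + 0.42×0.2868 = 0.9196

0.920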